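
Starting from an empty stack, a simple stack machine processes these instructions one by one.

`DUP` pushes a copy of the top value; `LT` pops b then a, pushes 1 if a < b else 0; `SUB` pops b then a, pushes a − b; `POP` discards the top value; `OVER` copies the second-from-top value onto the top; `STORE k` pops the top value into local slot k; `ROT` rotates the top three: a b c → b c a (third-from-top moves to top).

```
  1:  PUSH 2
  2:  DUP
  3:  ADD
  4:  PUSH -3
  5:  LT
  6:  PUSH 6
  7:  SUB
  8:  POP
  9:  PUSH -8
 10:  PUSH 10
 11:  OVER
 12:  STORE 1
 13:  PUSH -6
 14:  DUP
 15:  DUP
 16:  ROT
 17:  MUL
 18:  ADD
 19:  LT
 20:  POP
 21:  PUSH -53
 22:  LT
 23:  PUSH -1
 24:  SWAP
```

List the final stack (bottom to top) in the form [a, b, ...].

[-1, 0]

PUSH 2   -> 2
DUP      -> 2 2
ADD      -> 4
PUSH -3  -> 4 -3
LT       -> 0
PUSH 6   -> 0 6
SUB      -> -6
POP      -> (empty)
PUSH -8  -> -8
PUSH 10  -> -8 10
OVER     -> -8 10 -8
STORE 1  -> -8 10
PUSH -6  -> -8 10 -6
DUP      -> -8 10 -6 -6
DUP      -> -8 10 -6 -6 -6
ROT      -> -8 10 -6 -6 -6
MUL      -> -8 10 -6 36
ADD      -> -8 10 30
LT       -> -8 1
POP      -> -8
PUSH -53 -> -8 -53
LT       -> 0
PUSH -1  -> 0 -1
SWAP     -> -1 0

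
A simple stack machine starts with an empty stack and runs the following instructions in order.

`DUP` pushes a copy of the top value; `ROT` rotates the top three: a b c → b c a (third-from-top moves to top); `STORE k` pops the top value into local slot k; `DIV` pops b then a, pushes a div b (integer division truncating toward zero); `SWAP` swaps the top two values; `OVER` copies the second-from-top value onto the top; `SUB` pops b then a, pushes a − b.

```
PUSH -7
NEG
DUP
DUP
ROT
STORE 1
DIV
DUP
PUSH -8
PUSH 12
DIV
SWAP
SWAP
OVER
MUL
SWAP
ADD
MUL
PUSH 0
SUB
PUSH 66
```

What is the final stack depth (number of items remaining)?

PUSH -7 → -7
NEG     → 7
DUP     → 7 7
DUP     → 7 7 7
ROT     → 7 7 7
STORE 1 → 7 7
DIV     → 1
DUP     → 1 1
PUSH -8 → 1 1 -8
PUSH 12 → 1 1 -8 12
DIV     → 1 1 0
SWAP    → 1 0 1
SWAP    → 1 1 0
OVER    → 1 1 0 1
MUL     → 1 1 0
SWAP    → 1 0 1
ADD     → 1 1
MUL     → 1
PUSH 0  → 1 0
SUB     → 1
PUSH 66 → 1 66

2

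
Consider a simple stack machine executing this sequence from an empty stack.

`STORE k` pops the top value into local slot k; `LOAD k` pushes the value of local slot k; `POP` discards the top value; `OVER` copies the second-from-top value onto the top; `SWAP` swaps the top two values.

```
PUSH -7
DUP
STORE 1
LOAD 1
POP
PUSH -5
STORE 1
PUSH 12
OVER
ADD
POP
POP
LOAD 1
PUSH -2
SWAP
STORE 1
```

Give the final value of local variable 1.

PUSH -7 → -7
DUP     → -7 -7
STORE 1 → -7
LOAD 1  → -7 -7
POP     → -7
PUSH -5 → -7 -5
STORE 1 → -7
PUSH 12 → -7 12
OVER    → -7 12 -7
ADD     → -7 5
POP     → -7
POP     → (empty)
LOAD 1  → -5
PUSH -2 → -5 -2
SWAP    → -2 -5
STORE 1 → -2

-5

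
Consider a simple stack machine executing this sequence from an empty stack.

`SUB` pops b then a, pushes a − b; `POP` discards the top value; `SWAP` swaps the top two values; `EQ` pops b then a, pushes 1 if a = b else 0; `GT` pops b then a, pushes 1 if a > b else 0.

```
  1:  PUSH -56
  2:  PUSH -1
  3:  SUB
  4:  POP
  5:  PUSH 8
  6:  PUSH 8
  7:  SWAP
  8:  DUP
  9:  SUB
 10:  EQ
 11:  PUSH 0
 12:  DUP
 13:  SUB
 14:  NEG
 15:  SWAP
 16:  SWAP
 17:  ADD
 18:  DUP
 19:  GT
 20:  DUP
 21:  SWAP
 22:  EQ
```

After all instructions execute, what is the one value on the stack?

1

PUSH -56 -> -56
PUSH -1  -> -56 -1
SUB      -> -55
POP      -> (empty)
PUSH 8   -> 8
PUSH 8   -> 8 8
SWAP     -> 8 8
DUP      -> 8 8 8
SUB      -> 8 0
EQ       -> 0
PUSH 0   -> 0 0
DUP      -> 0 0 0
SUB      -> 0 0
NEG      -> 0 0
SWAP     -> 0 0
SWAP     -> 0 0
ADD      -> 0
DUP      -> 0 0
GT       -> 0
DUP      -> 0 0
SWAP     -> 0 0
EQ       -> 1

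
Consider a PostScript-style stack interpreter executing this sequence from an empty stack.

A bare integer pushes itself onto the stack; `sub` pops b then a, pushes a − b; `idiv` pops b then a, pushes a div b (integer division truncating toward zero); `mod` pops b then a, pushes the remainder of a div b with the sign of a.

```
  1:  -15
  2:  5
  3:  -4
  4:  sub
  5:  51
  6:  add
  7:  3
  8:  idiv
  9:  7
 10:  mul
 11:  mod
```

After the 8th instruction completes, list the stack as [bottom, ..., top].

-15  → [-15]
5    → [-15, 5]
-4   → [-15, 5, -4]
sub  → [-15, 9]
51   → [-15, 9, 51]
add  → [-15, 60]
3    → [-15, 60, 3]
idiv → [-15, 20]

[-15, 20]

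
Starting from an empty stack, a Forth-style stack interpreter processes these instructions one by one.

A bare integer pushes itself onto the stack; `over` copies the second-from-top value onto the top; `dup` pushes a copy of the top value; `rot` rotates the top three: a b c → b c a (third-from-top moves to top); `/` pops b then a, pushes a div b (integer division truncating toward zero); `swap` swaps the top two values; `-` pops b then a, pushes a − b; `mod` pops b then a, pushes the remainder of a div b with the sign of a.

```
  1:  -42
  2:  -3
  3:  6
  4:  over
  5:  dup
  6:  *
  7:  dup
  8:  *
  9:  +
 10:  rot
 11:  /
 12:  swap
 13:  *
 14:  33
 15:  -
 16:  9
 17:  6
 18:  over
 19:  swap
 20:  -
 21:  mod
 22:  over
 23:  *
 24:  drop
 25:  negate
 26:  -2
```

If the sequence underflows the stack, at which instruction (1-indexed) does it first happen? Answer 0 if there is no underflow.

0

-42     -42
-3      -42 -3
6       -42 -3 6
over    -42 -3 6 -3
dup     -42 -3 6 -3 -3
*       -42 -3 6 9
dup     -42 -3 6 9 9
*       -42 -3 6 81
+       -42 -3 87
rot     -3 87 -42
/       -3 -2
swap    -2 -3
*       6
33      6 33
-       -27
9       -27 9
6       -27 9 6
over    -27 9 6 9
swap    -27 9 9 6
-       -27 9 3
mod     -27 0
over    -27 0 -27
*       -27 0
drop    -27
negate  27
-2      27 -2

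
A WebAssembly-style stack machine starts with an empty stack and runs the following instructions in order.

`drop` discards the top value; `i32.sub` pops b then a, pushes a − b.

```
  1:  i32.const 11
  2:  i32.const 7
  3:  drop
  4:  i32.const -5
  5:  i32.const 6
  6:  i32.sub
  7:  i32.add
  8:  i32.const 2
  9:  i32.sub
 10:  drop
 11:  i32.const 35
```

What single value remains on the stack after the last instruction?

35

i32.const 11 -> 11
i32.const 7  -> 11 7
drop         -> 11
i32.const -5 -> 11 -5
i32.const 6  -> 11 -5 6
i32.sub      -> 11 -11
i32.add      -> 0
i32.const 2  -> 0 2
i32.sub      -> -2
drop         -> (empty)
i32.const 35 -> 35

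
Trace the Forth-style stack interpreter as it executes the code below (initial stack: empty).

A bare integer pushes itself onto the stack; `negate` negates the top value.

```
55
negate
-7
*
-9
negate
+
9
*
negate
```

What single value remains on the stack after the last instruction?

55      [55]
negate  [-55]
-7      [-55, -7]
*       [385]
-9      [385, -9]
negate  [385, 9]
+       [394]
9       [394, 9]
*       [3546]
negate  [-3546]

-3546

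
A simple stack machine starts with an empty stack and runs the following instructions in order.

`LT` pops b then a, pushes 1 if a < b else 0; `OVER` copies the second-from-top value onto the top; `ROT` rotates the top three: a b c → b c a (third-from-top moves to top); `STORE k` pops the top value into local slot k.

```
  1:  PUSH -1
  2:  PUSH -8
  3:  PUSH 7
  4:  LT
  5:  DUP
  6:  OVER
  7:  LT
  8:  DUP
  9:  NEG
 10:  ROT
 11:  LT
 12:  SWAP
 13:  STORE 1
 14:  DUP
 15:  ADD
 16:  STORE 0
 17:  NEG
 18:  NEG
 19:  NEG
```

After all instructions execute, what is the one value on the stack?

1

PUSH -1 → -1
PUSH -8 → -1 -8
PUSH 7  → -1 -8 7
LT      → -1 1
DUP     → -1 1 1
OVER    → -1 1 1 1
LT      → -1 1 0
DUP     → -1 1 0 0
NEG     → -1 1 0 0
ROT     → -1 0 0 1
LT      → -1 0 1
SWAP    → -1 1 0
STORE 1 → -1 1
DUP     → -1 1 1
ADD     → -1 2
STORE 0 → -1
NEG     → 1
NEG     → -1
NEG     → 1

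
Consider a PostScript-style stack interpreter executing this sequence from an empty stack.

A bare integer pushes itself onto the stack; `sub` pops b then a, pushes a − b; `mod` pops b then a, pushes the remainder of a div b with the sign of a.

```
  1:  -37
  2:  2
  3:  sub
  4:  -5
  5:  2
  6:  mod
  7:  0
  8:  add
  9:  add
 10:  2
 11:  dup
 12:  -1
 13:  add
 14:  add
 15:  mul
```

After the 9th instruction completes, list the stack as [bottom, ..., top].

[-40]

-37  -37
2    -37 2
sub  -39
-5   -39 -5
2    -39 -5 2
mod  -39 -1
0    -39 -1 0
add  -39 -1
add  -40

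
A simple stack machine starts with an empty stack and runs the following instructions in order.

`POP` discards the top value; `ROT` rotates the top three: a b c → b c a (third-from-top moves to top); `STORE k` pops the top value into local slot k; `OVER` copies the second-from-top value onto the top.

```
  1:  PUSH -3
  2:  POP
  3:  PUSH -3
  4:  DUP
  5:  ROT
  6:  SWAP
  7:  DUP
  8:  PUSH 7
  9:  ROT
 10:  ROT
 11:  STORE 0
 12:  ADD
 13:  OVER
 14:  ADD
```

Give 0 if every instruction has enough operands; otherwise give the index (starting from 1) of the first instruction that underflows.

5

PUSH -3 -> -3
POP     -> (empty)
PUSH -3 -> -3
DUP     -> -3 -3
ROT  — needs 3 operands, stack has 2 → underflow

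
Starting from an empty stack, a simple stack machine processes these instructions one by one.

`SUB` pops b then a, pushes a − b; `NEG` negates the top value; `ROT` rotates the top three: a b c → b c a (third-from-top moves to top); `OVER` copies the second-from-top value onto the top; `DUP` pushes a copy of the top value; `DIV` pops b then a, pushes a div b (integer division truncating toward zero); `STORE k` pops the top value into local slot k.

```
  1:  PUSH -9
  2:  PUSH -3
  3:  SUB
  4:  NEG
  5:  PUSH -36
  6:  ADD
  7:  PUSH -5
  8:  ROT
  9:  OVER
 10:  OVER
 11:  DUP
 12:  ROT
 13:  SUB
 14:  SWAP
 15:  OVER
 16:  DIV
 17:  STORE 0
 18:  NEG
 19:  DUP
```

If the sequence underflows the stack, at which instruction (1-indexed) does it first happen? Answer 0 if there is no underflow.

8

PUSH -9  -> -9
PUSH -3  -> -9 -3
SUB      -> -6
NEG      -> 6
PUSH -36 -> 6 -36
ADD      -> -30
PUSH -5  -> -30 -5
ROT  — needs 3 operands, stack has 2 → underflow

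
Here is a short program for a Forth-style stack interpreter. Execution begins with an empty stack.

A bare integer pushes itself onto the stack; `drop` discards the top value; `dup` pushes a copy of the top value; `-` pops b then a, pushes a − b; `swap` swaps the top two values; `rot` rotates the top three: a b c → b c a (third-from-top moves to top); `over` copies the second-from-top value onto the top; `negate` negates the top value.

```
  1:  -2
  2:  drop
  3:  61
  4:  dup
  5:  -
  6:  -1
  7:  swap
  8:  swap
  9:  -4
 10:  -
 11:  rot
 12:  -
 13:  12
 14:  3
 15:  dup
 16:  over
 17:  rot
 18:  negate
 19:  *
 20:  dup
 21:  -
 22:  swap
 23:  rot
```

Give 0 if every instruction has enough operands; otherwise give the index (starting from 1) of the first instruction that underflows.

11

-2    [-2]
drop  []
61    [61]
dup   [61, 61]
-     [0]
-1    [0, -1]
swap  [-1, 0]
swap  [0, -1]
-4    [0, -1, -4]
-     [0, 3]
rot  — needs 3 operands, stack has 2 → underflow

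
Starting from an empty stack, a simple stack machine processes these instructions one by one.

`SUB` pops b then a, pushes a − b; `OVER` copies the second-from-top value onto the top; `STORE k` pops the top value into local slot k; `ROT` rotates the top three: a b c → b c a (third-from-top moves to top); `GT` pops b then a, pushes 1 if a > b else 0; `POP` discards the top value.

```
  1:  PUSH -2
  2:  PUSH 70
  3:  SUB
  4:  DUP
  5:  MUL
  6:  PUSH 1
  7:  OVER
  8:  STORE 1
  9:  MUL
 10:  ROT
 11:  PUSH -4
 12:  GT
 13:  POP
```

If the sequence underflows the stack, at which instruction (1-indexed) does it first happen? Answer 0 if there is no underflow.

PUSH -2 : -2
PUSH 70 : -2 70
SUB     : -72
DUP     : -72 -72
MUL     : 5184
PUSH 1  : 5184 1
OVER    : 5184 1 5184
STORE 1 : 5184 1
MUL     : 5184
ROT  — needs 3 operands, stack has 1 → underflow

10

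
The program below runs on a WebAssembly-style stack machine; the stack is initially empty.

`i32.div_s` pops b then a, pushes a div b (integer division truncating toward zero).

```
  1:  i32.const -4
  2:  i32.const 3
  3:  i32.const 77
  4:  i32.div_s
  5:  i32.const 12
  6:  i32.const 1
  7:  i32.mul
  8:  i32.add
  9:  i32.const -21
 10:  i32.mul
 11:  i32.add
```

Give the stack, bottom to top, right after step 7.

i32.const -4 → -4
i32.const 3  → -4 3
i32.const 77 → -4 3 77
i32.div_s    → -4 0
i32.const 12 → -4 0 12
i32.const 1  → -4 0 12 1
i32.mul      → -4 0 12

[-4, 0, 12]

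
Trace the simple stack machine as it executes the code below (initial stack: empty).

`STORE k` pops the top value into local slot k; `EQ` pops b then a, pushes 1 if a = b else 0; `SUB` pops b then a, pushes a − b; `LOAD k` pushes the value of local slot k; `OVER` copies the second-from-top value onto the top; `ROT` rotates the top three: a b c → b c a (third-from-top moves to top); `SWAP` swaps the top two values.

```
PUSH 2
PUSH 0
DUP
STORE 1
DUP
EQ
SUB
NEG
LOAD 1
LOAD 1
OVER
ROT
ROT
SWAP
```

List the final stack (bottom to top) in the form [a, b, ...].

[-1, 0, 0, 0]

PUSH 2  -> [2]
PUSH 0  -> [2, 0]
DUP     -> [2, 0, 0]
STORE 1 -> [2, 0]
DUP     -> [2, 0, 0]
EQ      -> [2, 1]
SUB     -> [1]
NEG     -> [-1]
LOAD 1  -> [-1, 0]
LOAD 1  -> [-1, 0, 0]
OVER    -> [-1, 0, 0, 0]
ROT     -> [-1, 0, 0, 0]
ROT     -> [-1, 0, 0, 0]
SWAP    -> [-1, 0, 0, 0]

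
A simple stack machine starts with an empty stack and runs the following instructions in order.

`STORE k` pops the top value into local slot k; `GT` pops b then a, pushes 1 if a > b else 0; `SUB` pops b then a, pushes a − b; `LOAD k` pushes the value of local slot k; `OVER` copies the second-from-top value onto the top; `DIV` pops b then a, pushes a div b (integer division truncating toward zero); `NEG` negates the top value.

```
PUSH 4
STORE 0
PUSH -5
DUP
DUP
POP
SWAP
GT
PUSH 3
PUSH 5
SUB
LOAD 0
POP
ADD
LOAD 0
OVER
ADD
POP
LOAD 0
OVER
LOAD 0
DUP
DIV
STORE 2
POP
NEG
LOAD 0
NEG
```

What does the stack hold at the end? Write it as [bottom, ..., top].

[-2, -4, -4]

PUSH 4  -> [4]
STORE 0 -> []
PUSH -5 -> [-5]
DUP     -> [-5, -5]
DUP     -> [-5, -5, -5]
POP     -> [-5, -5]
SWAP    -> [-5, -5]
GT      -> [0]
PUSH 3  -> [0, 3]
PUSH 5  -> [0, 3, 5]
SUB     -> [0, -2]
LOAD 0  -> [0, -2, 4]
POP     -> [0, -2]
ADD     -> [-2]
LOAD 0  -> [-2, 4]
OVER    -> [-2, 4, -2]
ADD     -> [-2, 2]
POP     -> [-2]
LOAD 0  -> [-2, 4]
OVER    -> [-2, 4, -2]
LOAD 0  -> [-2, 4, -2, 4]
DUP     -> [-2, 4, -2, 4, 4]
DIV     -> [-2, 4, -2, 1]
STORE 2 -> [-2, 4, -2]
POP     -> [-2, 4]
NEG     -> [-2, -4]
LOAD 0  -> [-2, -4, 4]
NEG     -> [-2, -4, -4]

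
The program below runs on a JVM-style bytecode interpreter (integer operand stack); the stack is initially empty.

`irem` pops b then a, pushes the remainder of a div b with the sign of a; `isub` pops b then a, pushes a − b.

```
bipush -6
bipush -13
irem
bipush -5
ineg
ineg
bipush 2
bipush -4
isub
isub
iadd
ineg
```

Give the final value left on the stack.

17

bipush -6  -> -6
bipush -13 -> -6 -13
irem       -> -6
bipush -5  -> -6 -5
ineg       -> -6 5
ineg       -> -6 -5
bipush 2   -> -6 -5 2
bipush -4  -> -6 -5 2 -4
isub       -> -6 -5 6
isub       -> -6 -11
iadd       -> -17
ineg       -> 17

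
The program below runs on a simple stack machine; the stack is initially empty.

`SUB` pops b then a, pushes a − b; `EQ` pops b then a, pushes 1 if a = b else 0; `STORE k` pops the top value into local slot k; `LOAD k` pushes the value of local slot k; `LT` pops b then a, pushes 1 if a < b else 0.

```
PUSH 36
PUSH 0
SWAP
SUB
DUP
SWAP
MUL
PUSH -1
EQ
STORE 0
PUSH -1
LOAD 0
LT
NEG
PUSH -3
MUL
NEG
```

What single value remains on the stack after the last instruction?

PUSH 36 : [36]
PUSH 0  : [36, 0]
SWAP    : [0, 36]
SUB     : [-36]
DUP     : [-36, -36]
SWAP    : [-36, -36]
MUL     : [1296]
PUSH -1 : [1296, -1]
EQ      : [0]
STORE 0 : []
PUSH -1 : [-1]
LOAD 0  : [-1, 0]
LT      : [1]
NEG     : [-1]
PUSH -3 : [-1, -3]
MUL     : [3]
NEG     : [-3]

-3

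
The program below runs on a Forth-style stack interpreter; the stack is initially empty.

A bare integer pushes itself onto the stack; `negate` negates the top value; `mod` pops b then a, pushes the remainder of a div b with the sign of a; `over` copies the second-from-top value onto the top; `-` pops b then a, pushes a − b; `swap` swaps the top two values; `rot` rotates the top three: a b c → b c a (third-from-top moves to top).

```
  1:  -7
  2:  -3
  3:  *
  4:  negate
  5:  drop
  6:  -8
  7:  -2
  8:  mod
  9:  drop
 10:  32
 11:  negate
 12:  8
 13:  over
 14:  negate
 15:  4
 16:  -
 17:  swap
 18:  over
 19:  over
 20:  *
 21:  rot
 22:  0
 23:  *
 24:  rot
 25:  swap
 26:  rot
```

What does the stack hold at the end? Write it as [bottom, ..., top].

[-32, 8, 0, 224]

-7      [-7]
-3      [-7, -3]
*       [21]
negate  [-21]
drop    []
-8      [-8]
-2      [-8, -2]
mod     [0]
drop    []
32      [32]
negate  [-32]
8       [-32, 8]
over    [-32, 8, -32]
negate  [-32, 8, 32]
4       [-32, 8, 32, 4]
-       [-32, 8, 28]
swap    [-32, 28, 8]
over    [-32, 28, 8, 28]
over    [-32, 28, 8, 28, 8]
*       [-32, 28, 8, 224]
rot     [-32, 8, 224, 28]
0       [-32, 8, 224, 28, 0]
*       [-32, 8, 224, 0]
rot     [-32, 224, 0, 8]
swap    [-32, 224, 8, 0]
rot     [-32, 8, 0, 224]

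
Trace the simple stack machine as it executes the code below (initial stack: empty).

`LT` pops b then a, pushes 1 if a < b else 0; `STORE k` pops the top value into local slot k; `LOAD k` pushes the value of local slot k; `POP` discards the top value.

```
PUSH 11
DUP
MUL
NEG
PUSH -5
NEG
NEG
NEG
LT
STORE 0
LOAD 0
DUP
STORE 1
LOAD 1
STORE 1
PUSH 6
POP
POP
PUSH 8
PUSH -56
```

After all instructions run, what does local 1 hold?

PUSH 11  -> [11]
DUP      -> [11, 11]
MUL      -> [121]
NEG      -> [-121]
PUSH -5  -> [-121, -5]
NEG      -> [-121, 5]
NEG      -> [-121, -5]
NEG      -> [-121, 5]
LT       -> [1]
STORE 0  -> []
LOAD 0   -> [1]
DUP      -> [1, 1]
STORE 1  -> [1]
LOAD 1   -> [1, 1]
STORE 1  -> [1]
PUSH 6   -> [1, 6]
POP      -> [1]
POP      -> []
PUSH 8   -> [8]
PUSH -56 -> [8, -56]

1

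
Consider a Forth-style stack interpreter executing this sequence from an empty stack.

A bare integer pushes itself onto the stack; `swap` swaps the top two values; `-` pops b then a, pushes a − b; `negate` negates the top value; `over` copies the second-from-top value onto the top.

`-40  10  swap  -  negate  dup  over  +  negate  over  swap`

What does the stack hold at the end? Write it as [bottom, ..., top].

[-50, -50, 100]

-40    -> [-40]
10     -> [-40, 10]
swap   -> [10, -40]
-      -> [50]
negate -> [-50]
dup    -> [-50, -50]
over   -> [-50, -50, -50]
+      -> [-50, -100]
negate -> [-50, 100]
over   -> [-50, 100, -50]
swap   -> [-50, -50, 100]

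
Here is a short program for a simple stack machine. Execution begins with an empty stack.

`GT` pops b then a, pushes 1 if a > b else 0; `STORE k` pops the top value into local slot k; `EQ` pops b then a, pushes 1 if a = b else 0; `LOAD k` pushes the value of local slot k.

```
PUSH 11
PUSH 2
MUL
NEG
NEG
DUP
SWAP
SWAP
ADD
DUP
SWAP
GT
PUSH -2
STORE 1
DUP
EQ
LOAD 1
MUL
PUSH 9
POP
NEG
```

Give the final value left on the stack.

2

PUSH 11 : [11]
PUSH 2  : [11, 2]
MUL     : [22]
NEG     : [-22]
NEG     : [22]
DUP     : [22, 22]
SWAP    : [22, 22]
SWAP    : [22, 22]
ADD     : [44]
DUP     : [44, 44]
SWAP    : [44, 44]
GT      : [0]
PUSH -2 : [0, -2]
STORE 1 : [0]
DUP     : [0, 0]
EQ      : [1]
LOAD 1  : [1, -2]
MUL     : [-2]
PUSH 9  : [-2, 9]
POP     : [-2]
NEG     : [2]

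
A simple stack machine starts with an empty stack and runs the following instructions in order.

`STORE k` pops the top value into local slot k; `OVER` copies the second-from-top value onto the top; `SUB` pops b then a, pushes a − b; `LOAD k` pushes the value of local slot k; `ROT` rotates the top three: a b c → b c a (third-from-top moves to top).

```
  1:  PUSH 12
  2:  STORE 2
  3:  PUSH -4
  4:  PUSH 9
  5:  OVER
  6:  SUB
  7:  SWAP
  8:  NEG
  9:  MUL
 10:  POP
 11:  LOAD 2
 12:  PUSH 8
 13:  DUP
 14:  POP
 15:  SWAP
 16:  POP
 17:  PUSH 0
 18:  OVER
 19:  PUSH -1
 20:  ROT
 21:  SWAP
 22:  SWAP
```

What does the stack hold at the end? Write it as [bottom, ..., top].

PUSH 12 : 12
STORE 2 : (empty)
PUSH -4 : -4
PUSH 9  : -4 9
OVER    : -4 9 -4
SUB     : -4 13
SWAP    : 13 -4
NEG     : 13 4
MUL     : 52
POP     : (empty)
LOAD 2  : 12
PUSH 8  : 12 8
DUP     : 12 8 8
POP     : 12 8
SWAP    : 8 12
POP     : 8
PUSH 0  : 8 0
OVER    : 8 0 8
PUSH -1 : 8 0 8 -1
ROT     : 8 8 -1 0
SWAP    : 8 8 0 -1
SWAP    : 8 8 -1 0

[8, 8, -1, 0]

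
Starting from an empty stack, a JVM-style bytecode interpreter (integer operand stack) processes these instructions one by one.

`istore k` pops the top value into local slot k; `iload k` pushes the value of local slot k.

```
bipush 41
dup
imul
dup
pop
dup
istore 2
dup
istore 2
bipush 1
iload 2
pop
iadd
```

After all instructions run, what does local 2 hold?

1681

bipush 41 → 41
dup       → 41 41
imul      → 1681
dup       → 1681 1681
pop       → 1681
dup       → 1681 1681
istore 2  → 1681
dup       → 1681 1681
istore 2  → 1681
bipush 1  → 1681 1
iload 2   → 1681 1 1681
pop       → 1681 1
iadd      → 1682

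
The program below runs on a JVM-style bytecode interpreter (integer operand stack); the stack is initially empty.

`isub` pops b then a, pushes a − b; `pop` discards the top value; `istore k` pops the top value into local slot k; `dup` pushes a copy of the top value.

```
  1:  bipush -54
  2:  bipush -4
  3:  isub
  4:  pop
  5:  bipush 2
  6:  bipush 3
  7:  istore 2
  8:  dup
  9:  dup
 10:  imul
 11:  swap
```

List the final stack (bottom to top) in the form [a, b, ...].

bipush -54 : -54
bipush -4  : -54 -4
isub       : -50
pop        : (empty)
bipush 2   : 2
bipush 3   : 2 3
istore 2   : 2
dup        : 2 2
dup        : 2 2 2
imul       : 2 4
swap       : 4 2

[4, 2]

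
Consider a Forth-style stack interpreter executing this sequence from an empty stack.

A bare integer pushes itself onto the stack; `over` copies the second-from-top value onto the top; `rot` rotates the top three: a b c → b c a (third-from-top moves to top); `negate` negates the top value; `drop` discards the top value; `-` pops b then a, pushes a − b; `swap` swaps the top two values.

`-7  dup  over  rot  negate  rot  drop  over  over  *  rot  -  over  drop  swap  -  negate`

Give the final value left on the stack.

-7     -> [-7]
dup    -> [-7, -7]
over   -> [-7, -7, -7]
rot    -> [-7, -7, -7]
negate -> [-7, -7, 7]
rot    -> [-7, 7, -7]
drop   -> [-7, 7]
over   -> [-7, 7, -7]
over   -> [-7, 7, -7, 7]
*      -> [-7, 7, -49]
rot    -> [7, -49, -7]
-      -> [7, -42]
over   -> [7, -42, 7]
drop   -> [7, -42]
swap   -> [-42, 7]
-      -> [-49]
negate -> [49]

49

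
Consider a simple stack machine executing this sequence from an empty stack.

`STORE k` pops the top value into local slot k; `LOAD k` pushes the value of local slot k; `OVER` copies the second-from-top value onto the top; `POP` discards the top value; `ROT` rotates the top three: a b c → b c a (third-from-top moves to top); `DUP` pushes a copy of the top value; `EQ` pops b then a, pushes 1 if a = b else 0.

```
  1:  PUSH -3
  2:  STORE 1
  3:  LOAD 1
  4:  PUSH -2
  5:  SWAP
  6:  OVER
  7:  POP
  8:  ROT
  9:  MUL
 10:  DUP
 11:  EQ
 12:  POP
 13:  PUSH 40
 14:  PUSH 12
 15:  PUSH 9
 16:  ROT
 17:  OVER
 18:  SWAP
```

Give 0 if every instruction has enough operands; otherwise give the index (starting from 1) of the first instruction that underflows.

PUSH -3 -> -3
STORE 1 -> (empty)
LOAD 1  -> -3
PUSH -2 -> -3 -2
SWAP    -> -2 -3
OVER    -> -2 -3 -2
POP     -> -2 -3
ROT  — needs 3 operands, stack has 2 → underflow

8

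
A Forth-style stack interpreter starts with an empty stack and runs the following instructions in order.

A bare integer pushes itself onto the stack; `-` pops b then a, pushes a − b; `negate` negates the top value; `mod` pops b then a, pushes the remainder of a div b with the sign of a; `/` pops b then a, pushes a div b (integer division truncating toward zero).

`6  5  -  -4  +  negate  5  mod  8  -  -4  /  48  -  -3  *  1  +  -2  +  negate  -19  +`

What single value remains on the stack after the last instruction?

6       [6]
5       [6, 5]
-       [1]
-4      [1, -4]
+       [-3]
negate  [3]
5       [3, 5]
mod     [3]
8       [3, 8]
-       [-5]
-4      [-5, -4]
/       [1]
48      [1, 48]
-       [-47]
-3      [-47, -3]
*       [141]
1       [141, 1]
+       [142]
-2      [142, -2]
+       [140]
negate  [-140]
-19     [-140, -19]
+       [-159]

-159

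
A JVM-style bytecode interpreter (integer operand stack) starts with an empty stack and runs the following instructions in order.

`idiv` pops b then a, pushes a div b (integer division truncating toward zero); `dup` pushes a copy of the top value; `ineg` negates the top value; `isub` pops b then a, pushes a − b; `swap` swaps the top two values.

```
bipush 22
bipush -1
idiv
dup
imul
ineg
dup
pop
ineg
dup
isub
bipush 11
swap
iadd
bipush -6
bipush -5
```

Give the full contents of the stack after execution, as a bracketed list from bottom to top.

bipush 22  [22]
bipush -1  [22, -1]
idiv       [-22]
dup        [-22, -22]
imul       [484]
ineg       [-484]
dup        [-484, -484]
pop        [-484]
ineg       [484]
dup        [484, 484]
isub       [0]
bipush 11  [0, 11]
swap       [11, 0]
iadd       [11]
bipush -6  [11, -6]
bipush -5  [11, -6, -5]

[11, -6, -5]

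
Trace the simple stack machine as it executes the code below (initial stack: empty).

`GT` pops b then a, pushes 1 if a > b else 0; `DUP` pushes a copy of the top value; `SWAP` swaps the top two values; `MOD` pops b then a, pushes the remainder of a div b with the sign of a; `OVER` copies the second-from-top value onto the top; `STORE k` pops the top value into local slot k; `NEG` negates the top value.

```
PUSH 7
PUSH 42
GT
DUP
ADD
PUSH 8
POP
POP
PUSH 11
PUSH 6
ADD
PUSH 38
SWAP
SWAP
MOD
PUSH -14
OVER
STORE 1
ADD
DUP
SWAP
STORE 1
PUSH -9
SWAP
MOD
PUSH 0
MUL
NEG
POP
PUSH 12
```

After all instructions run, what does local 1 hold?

PUSH 7   → 7
PUSH 42  → 7 42
GT       → 0
DUP      → 0 0
ADD      → 0
PUSH 8   → 0 8
POP      → 0
POP      → (empty)
PUSH 11  → 11
PUSH 6   → 11 6
ADD      → 17
PUSH 38  → 17 38
SWAP     → 38 17
SWAP     → 17 38
MOD      → 17
PUSH -14 → 17 -14
OVER     → 17 -14 17
STORE 1  → 17 -14
ADD      → 3
DUP      → 3 3
SWAP     → 3 3
STORE 1  → 3
PUSH -9  → 3 -9
SWAP     → -9 3
MOD      → 0
PUSH 0   → 0 0
MUL      → 0
NEG      → 0
POP      → (empty)
PUSH 12  → 12

3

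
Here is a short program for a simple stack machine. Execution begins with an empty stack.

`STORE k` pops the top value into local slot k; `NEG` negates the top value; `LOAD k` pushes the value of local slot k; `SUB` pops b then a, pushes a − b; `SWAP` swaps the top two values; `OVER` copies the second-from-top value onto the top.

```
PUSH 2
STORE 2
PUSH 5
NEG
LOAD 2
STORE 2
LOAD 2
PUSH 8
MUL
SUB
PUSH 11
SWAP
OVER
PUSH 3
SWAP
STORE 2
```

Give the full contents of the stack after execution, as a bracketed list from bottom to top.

PUSH 2   2
STORE 2  (empty)
PUSH 5   5
NEG      -5
LOAD 2   -5 2
STORE 2  -5
LOAD 2   -5 2
PUSH 8   -5 2 8
MUL      -5 16
SUB      -21
PUSH 11  -21 11
SWAP     11 -21
OVER     11 -21 11
PUSH 3   11 -21 11 3
SWAP     11 -21 3 11
STORE 2  11 -21 3

[11, -21, 3]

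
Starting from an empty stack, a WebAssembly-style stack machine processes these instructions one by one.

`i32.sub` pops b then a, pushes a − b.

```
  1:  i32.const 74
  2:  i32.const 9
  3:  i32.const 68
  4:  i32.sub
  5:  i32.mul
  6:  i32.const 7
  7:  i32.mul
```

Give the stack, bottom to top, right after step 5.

i32.const 74 → 74
i32.const 9  → 74 9
i32.const 68 → 74 9 68
i32.sub      → 74 -59
i32.mul      → -4366

[-4366]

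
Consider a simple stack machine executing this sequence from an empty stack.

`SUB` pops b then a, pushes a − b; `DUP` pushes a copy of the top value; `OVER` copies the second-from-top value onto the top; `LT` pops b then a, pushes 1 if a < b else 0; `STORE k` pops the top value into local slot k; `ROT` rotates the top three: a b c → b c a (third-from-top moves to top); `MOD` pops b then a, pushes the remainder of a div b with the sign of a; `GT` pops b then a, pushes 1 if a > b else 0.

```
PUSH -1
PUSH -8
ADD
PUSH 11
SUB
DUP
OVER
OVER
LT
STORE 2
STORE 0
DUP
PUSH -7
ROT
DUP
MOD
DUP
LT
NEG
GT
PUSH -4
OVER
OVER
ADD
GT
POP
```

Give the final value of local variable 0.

PUSH -1 -> -1
PUSH -8 -> -1 -8
ADD     -> -9
PUSH 11 -> -9 11
SUB     -> -20
DUP     -> -20 -20
OVER    -> -20 -20 -20
OVER    -> -20 -20 -20 -20
LT      -> -20 -20 0
STORE 2 -> -20 -20
STORE 0 -> -20
DUP     -> -20 -20
PUSH -7 -> -20 -20 -7
ROT     -> -20 -7 -20
DUP     -> -20 -7 -20 -20
MOD     -> -20 -7 0
DUP     -> -20 -7 0 0
LT      -> -20 -7 0
NEG     -> -20 -7 0
GT      -> -20 0
PUSH -4 -> -20 0 -4
OVER    -> -20 0 -4 0
OVER    -> -20 0 -4 0 -4
ADD     -> -20 0 -4 -4
GT      -> -20 0 0
POP     -> -20 0

-20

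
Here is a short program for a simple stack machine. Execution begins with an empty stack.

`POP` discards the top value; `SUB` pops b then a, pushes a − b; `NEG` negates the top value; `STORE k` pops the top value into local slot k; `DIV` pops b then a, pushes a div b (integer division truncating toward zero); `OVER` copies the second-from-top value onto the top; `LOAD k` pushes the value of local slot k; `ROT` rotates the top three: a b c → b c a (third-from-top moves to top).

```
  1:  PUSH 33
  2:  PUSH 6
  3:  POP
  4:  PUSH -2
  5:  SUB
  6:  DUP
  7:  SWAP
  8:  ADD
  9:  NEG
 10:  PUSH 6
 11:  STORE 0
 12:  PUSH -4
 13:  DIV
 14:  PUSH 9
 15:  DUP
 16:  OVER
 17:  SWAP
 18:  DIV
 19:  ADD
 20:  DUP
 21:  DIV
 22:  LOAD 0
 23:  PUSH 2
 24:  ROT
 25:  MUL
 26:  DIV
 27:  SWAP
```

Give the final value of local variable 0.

PUSH 33 → 33
PUSH 6  → 33 6
POP     → 33
PUSH -2 → 33 -2
SUB     → 35
DUP     → 35 35
SWAP    → 35 35
ADD     → 70
NEG     → -70
PUSH 6  → -70 6
STORE 0 → -70
PUSH -4 → -70 -4
DIV     → 17
PUSH 9  → 17 9
DUP     → 17 9 9
OVER    → 17 9 9 9
SWAP    → 17 9 9 9
DIV     → 17 9 1
ADD     → 17 10
DUP     → 17 10 10
DIV     → 17 1
LOAD 0  → 17 1 6
PUSH 2  → 17 1 6 2
ROT     → 17 6 2 1
MUL     → 17 6 2
DIV     → 17 3
SWAP    → 3 17

6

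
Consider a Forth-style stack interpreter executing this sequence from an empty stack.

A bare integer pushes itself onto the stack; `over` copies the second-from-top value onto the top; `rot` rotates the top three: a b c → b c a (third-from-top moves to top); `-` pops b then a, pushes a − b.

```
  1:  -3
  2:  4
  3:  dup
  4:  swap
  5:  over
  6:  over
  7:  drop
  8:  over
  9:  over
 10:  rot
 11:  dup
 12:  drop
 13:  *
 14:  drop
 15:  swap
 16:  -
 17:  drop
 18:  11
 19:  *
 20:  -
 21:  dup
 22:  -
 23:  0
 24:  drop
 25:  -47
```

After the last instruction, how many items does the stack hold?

2

-3   : -3
4    : -3 4
dup  : -3 4 4
swap : -3 4 4
over : -3 4 4 4
over : -3 4 4 4 4
drop : -3 4 4 4
over : -3 4 4 4 4
over : -3 4 4 4 4 4
rot  : -3 4 4 4 4 4
dup  : -3 4 4 4 4 4 4
drop : -3 4 4 4 4 4
*    : -3 4 4 4 16
drop : -3 4 4 4
swap : -3 4 4 4
-    : -3 4 0
drop : -3 4
11   : -3 4 11
*    : -3 44
-    : -47
dup  : -47 -47
-    : 0
0    : 0 0
drop : 0
-47  : 0 -47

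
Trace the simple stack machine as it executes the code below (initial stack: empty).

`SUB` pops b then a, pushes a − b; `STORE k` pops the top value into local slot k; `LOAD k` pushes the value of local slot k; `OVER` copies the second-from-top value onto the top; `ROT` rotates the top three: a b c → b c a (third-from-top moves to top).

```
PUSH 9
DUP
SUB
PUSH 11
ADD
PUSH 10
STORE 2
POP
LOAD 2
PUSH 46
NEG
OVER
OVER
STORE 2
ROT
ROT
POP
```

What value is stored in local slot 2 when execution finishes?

-46

PUSH 9  : 9
DUP     : 9 9
SUB     : 0
PUSH 11 : 0 11
ADD     : 11
PUSH 10 : 11 10
STORE 2 : 11
POP     : (empty)
LOAD 2  : 10
PUSH 46 : 10 46
NEG     : 10 -46
OVER    : 10 -46 10
OVER    : 10 -46 10 -46
STORE 2 : 10 -46 10
ROT     : -46 10 10
ROT     : 10 10 -46
POP     : 10 10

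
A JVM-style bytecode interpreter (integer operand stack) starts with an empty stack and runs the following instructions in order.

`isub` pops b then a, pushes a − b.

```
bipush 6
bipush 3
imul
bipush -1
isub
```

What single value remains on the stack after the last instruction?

19

bipush 6   [6]
bipush 3   [6, 3]
imul       [18]
bipush -1  [18, -1]
isub       [19]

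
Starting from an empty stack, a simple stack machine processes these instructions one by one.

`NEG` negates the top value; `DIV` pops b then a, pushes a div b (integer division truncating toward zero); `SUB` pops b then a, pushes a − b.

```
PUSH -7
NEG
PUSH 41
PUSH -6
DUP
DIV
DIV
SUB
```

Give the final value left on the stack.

PUSH -7 : -7
NEG     : 7
PUSH 41 : 7 41
PUSH -6 : 7 41 -6
DUP     : 7 41 -6 -6
DIV     : 7 41 1
DIV     : 7 41
SUB     : -34

-34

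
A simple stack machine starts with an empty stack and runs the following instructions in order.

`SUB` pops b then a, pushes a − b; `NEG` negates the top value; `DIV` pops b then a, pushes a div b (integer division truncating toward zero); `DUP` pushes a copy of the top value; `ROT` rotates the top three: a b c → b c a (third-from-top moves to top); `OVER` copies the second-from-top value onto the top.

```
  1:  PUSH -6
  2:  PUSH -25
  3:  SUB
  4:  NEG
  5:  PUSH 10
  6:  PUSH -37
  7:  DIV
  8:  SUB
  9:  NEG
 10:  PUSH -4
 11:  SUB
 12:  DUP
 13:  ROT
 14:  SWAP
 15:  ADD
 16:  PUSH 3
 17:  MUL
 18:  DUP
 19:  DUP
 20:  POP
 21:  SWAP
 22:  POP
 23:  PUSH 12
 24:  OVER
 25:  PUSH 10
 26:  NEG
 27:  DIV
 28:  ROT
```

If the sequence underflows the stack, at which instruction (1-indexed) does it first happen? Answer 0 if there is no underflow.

13

PUSH -6  -> -6
PUSH -25 -> -6 -25
SUB      -> 19
NEG      -> -19
PUSH 10  -> -19 10
PUSH -37 -> -19 10 -37
DIV      -> -19 0
SUB      -> -19
NEG      -> 19
PUSH -4  -> 19 -4
SUB      -> 23
DUP      -> 23 23
ROT  — needs 3 operands, stack has 2 → underflow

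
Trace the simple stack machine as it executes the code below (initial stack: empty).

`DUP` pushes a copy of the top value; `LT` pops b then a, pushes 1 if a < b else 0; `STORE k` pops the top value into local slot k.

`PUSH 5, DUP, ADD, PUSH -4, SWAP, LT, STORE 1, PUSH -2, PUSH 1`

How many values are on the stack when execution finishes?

2

PUSH 5   [5]
DUP      [5, 5]
ADD      [10]
PUSH -4  [10, -4]
SWAP     [-4, 10]
LT       [1]
STORE 1  []
PUSH -2  [-2]
PUSH 1   [-2, 1]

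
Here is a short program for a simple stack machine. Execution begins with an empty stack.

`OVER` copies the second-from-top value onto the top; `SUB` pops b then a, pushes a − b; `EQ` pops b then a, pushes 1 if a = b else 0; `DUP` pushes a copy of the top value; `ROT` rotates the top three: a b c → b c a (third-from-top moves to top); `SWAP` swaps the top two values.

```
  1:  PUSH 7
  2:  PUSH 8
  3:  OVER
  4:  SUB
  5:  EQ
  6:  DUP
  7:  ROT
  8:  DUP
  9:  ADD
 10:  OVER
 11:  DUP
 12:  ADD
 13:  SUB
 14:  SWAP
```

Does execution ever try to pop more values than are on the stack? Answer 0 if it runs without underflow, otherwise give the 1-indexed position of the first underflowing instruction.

PUSH 7 → 7
PUSH 8 → 7 8
OVER   → 7 8 7
SUB    → 7 1
EQ     → 0
DUP    → 0 0
ROT  — needs 3 operands, stack has 2 → underflow

7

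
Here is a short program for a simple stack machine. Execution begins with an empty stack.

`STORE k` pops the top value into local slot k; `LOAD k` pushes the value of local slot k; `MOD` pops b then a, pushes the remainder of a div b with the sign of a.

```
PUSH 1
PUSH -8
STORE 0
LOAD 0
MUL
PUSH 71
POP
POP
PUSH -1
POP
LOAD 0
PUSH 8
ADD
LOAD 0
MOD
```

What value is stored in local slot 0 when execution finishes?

-8

PUSH 1  : [1]
PUSH -8 : [1, -8]
STORE 0 : [1]
LOAD 0  : [1, -8]
MUL     : [-8]
PUSH 71 : [-8, 71]
POP     : [-8]
POP     : []
PUSH -1 : [-1]
POP     : []
LOAD 0  : [-8]
PUSH 8  : [-8, 8]
ADD     : [0]
LOAD 0  : [0, -8]
MOD     : [0]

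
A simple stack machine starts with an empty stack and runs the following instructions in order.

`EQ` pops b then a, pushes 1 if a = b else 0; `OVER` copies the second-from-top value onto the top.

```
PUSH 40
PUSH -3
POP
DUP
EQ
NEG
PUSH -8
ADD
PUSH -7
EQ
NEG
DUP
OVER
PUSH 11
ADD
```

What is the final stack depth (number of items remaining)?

3

PUSH 40 : 40
PUSH -3 : 40 -3
POP     : 40
DUP     : 40 40
EQ      : 1
NEG     : -1
PUSH -8 : -1 -8
ADD     : -9
PUSH -7 : -9 -7
EQ      : 0
NEG     : 0
DUP     : 0 0
OVER    : 0 0 0
PUSH 11 : 0 0 0 11
ADD     : 0 0 11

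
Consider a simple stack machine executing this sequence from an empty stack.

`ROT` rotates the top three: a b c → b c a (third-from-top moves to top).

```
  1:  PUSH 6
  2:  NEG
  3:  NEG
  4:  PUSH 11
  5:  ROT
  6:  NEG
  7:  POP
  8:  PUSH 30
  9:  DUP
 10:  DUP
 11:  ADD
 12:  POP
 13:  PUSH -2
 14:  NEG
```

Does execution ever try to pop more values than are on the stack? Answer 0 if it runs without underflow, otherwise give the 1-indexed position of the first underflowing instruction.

5

PUSH 6  → [6]
NEG     → [-6]
NEG     → [6]
PUSH 11 → [6, 11]
ROT  — needs 3 operands, stack has 2 → underflow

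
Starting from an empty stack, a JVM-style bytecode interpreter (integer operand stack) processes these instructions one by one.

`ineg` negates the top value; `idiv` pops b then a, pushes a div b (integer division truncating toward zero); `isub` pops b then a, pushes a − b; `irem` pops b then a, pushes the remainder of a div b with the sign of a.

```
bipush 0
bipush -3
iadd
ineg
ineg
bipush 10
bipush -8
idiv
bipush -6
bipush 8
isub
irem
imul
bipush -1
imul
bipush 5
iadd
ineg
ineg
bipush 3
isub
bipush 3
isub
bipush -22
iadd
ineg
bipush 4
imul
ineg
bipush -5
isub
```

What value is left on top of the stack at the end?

-99

bipush 0   -> 0
bipush -3  -> 0 -3
iadd       -> -3
ineg       -> 3
ineg       -> -3
bipush 10  -> -3 10
bipush -8  -> -3 10 -8
idiv       -> -3 -1
bipush -6  -> -3 -1 -6
bipush 8   -> -3 -1 -6 8
isub       -> -3 -1 -14
irem       -> -3 -1
imul       -> 3
bipush -1  -> 3 -1
imul       -> -3
bipush 5   -> -3 5
iadd       -> 2
ineg       -> -2
ineg       -> 2
bipush 3   -> 2 3
isub       -> -1
bipush 3   -> -1 3
isub       -> -4
bipush -22 -> -4 -22
iadd       -> -26
ineg       -> 26
bipush 4   -> 26 4
imul       -> 104
ineg       -> -104
bipush -5  -> -104 -5
isub       -> -99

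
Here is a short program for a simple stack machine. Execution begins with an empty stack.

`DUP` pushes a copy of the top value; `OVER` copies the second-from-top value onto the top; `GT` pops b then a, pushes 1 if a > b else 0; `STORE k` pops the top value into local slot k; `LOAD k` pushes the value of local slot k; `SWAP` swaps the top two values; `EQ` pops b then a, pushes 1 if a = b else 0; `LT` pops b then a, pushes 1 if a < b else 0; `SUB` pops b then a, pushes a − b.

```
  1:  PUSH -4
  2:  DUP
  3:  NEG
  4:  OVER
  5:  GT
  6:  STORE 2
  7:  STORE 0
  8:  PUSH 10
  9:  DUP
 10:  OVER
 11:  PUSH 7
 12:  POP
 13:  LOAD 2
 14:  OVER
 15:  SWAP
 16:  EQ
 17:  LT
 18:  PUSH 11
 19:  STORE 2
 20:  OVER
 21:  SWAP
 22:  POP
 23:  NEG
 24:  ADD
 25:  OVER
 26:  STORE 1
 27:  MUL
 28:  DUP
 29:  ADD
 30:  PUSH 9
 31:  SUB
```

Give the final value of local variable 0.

-4

PUSH -4  -4
DUP      -4 -4
NEG      -4 4
OVER     -4 4 -4
GT       -4 1
STORE 2  -4
STORE 0  (empty)
PUSH 10  10
DUP      10 10
OVER     10 10 10
PUSH 7   10 10 10 7
POP      10 10 10
LOAD 2   10 10 10 1
OVER     10 10 10 1 10
SWAP     10 10 10 10 1
EQ       10 10 10 0
LT       10 10 0
PUSH 11  10 10 0 11
STORE 2  10 10 0
OVER     10 10 0 10
SWAP     10 10 10 0
POP      10 10 10
NEG      10 10 -10
ADD      10 0
OVER     10 0 10
STORE 1  10 0
MUL      0
DUP      0 0
ADD      0
PUSH 9   0 9
SUB      -9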